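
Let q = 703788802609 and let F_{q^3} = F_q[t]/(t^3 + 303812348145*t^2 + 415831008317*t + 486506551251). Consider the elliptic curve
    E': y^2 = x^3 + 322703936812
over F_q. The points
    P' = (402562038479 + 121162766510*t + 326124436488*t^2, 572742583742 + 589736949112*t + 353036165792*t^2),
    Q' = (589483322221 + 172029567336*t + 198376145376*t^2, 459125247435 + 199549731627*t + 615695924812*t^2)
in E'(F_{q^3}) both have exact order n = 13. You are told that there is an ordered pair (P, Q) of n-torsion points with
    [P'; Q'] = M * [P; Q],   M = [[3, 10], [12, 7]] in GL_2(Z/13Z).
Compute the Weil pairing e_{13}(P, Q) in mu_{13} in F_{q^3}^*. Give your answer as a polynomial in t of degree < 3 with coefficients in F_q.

Alternating bilinearity on E[13] (values in mu_{13} in F_{703788802609^3}) gives e(P',Q') = e(P,Q)^det(M).
Inverting 5 mod 13: 8. Thus e_{13}(P,Q) = e(P',Q')^{8}.
Run Miller on y^2=x^3+322703936812 over F_{703788802609}: ladder 1101 (4 bits); e = f_P(D_Q)/f_Q(D_P).
The quotient is 429076407865 + 186948245847*t + 386945640660*t^2.
e_{13}(P,Q) = (429076407865 + 186948245847*t + 386945640660*t^2)^{8} = 475103888337 + 372789658804*t + 588007353501*t^2.

475103888337 + 372789658804*t + 588007353501*t^2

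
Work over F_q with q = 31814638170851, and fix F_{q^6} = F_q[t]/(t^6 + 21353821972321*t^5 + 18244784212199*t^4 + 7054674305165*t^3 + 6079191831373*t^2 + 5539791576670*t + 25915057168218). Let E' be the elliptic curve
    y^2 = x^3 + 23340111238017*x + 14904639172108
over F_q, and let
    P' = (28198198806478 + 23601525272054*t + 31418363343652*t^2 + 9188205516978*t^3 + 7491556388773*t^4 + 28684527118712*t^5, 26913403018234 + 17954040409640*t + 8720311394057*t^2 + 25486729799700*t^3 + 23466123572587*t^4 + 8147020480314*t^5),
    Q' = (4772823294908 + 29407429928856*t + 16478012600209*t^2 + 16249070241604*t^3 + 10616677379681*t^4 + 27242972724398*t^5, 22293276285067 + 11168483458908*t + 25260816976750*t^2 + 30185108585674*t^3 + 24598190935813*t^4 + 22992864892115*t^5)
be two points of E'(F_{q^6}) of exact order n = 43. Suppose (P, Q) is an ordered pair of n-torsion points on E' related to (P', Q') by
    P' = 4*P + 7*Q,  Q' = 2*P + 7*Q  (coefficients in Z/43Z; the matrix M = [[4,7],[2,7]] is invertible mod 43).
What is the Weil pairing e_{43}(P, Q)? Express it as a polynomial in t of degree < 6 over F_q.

25470926266834 + 322670728725*t + 31771485652302*t^2 + 15341083697239*t^3 + 12037793955997*t^4 + 7856677977456*t^5

The 43-Weil pairing on E[43] over F_{31814638170851} is alternating-bilinear: e_{43}(P',Q') = e_{43}(P,Q)^det(M).
det M = 4*7 - 7*2 = 14 = 14 (mod 43); 14^{-1} = 40 (mod 43).
Build f_{43,P'} and f_{43,Q'} via the 6-bit ladder of 43=101011_2; evaluate at shifted divisors; quotient in F_{31814638170851^6}.
So e_{43}(P',Q') = 16890538601895 + 26741942064911*t + 6938316436783*t^2 + 3987661352397*t^3 + 29517759764400*t^4 + 4739152057832*t^5.
Thus e_{43}(P,Q) = 25470926266834 + 322670728725*t + 31771485652302*t^2 + 15341083697239*t^3 + 12037793955997*t^4 + 7856677977456*t^5.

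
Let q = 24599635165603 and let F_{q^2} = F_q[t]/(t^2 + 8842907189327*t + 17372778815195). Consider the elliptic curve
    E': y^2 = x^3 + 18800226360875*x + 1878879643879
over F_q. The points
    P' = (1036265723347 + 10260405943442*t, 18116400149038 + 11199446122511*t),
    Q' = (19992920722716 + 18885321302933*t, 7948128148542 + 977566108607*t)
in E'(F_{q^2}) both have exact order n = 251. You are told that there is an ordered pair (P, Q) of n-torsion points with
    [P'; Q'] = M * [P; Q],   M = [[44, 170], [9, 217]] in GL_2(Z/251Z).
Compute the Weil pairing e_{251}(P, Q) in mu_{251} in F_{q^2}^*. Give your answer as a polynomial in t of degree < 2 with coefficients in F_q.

Alternating bilinearity on E[251] (values in mu_{251} in F_{24599635165603^2}) gives e(P',Q') = e(P,Q)^det(M).
So e_{251}(P,Q) = e_{251}(P',Q')^{233}, since 237*233 = 1 mod 251.
Run Miller on y^2=x^3+18800226360875*x+1878879643879 over F_{24599635165603}: ladder 11111011 (8 bits); e = f_P(D_Q)/f_Q(D_P).
The quotient is 17280457393665 + 13473574190111*t.
Thus e_{251}(P,Q) = 24375810562446 + 20454801122056*t.

24375810562446 + 20454801122056*t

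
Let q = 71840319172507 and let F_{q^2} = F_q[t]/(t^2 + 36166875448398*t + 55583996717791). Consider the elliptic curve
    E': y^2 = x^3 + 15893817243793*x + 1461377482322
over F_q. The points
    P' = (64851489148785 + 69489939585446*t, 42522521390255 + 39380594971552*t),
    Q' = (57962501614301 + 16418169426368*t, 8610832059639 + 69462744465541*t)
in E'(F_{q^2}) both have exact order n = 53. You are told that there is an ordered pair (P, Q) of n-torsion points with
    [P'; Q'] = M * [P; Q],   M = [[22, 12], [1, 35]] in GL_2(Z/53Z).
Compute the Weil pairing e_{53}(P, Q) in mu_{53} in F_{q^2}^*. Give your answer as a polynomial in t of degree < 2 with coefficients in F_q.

e_{53}(aP+bQ,cP+dQ) = e_{53}(P,Q)^(ad-bc); with (a,b,c,d)=(22,12,1,35) this gives the det-53 law.
det M = 22*35 - 12*1 = 758 = 16 (mod 53); 16^{-1} = 10 (mod 53).
Double-and-add over 110101: 6-1 doublings, 4-1 additions; each step l_{T,T}/v_{2T} or l_{T,P'}/v at Q'+S for random S.
The quotient is 26013927679175 + 50086130943642*t.
Finally e_{53}(P,Q) = 59171463508257 + 56661600571931*t.

59171463508257 + 56661600571931*t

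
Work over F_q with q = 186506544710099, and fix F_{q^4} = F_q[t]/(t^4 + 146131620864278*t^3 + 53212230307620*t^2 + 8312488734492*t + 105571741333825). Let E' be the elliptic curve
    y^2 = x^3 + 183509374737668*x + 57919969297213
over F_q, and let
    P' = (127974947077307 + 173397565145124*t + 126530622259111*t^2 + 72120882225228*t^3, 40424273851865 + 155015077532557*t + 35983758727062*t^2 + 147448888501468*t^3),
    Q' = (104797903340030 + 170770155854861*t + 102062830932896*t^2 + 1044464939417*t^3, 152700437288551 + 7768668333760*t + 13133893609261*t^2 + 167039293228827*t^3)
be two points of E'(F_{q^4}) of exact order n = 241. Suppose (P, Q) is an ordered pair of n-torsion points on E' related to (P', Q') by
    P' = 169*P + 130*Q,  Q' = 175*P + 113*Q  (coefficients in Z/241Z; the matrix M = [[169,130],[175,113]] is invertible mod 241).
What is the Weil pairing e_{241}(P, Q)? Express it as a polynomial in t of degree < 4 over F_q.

135609730193011 + 96426682434208*t + 70137774535685*t^2 + 123958141932722*t^3

e_{241} is bilinear + alternating on E[241], so e_{241}(169*P + 130*Q, 175*P + 113*Q) = e_{241}(P,Q)^(169*113-130*175).
So e_{241}(P,Q) = e_{241}(P',Q')^{19}, since 203*19 = 1 mod 241.
n = 241 = (11110001)_2 (8 bits, wt 5); accumulate f_{241,P'}(Q'+S)/f_{241,P'}(S) along the 7-step ladder.
e_{241}(P',Q') = 81829456135439 + 62721464410380*t + 40007528296413*t^2 + 107479195784213*t^3.
Raise to 19: e(P,Q) = 135609730193011 + 96426682434208*t + 70137774535685*t^2 + 123958141932722*t^3 in mu_{241}.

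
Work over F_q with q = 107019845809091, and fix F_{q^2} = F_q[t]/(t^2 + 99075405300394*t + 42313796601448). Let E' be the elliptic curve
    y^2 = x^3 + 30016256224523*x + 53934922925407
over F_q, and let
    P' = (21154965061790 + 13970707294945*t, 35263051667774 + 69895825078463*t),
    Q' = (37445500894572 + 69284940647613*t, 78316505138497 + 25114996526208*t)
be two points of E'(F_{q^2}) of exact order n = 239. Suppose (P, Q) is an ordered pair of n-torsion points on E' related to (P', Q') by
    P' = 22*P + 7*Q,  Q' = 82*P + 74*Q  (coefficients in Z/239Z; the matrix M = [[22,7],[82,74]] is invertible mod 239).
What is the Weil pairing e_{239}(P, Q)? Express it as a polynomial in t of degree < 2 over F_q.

3997753345468 + 51473560274740*t

Under M = [[22,7],[82,74]] in GL_2(Z/239), e_{239}(P',Q') = e_{239}(P,Q)^(22*74-7*82 mod 239).
Inverting 98 mod 239: 100. Thus e_{239}(P,Q) = e(P',Q')^{100}.
Build f_{239,P'} and f_{239,Q'} via the 8-bit ladder of 239=11101111_2; evaluate at shifted divisors; quotient in F_{107019845809091^2}.
Result: e(P',Q') = 26788680680051 + 85364972087686*t.
Hence e(P,Q) = 3997753345468 + 51473560274740*t in F_{107019845809091^2}^*.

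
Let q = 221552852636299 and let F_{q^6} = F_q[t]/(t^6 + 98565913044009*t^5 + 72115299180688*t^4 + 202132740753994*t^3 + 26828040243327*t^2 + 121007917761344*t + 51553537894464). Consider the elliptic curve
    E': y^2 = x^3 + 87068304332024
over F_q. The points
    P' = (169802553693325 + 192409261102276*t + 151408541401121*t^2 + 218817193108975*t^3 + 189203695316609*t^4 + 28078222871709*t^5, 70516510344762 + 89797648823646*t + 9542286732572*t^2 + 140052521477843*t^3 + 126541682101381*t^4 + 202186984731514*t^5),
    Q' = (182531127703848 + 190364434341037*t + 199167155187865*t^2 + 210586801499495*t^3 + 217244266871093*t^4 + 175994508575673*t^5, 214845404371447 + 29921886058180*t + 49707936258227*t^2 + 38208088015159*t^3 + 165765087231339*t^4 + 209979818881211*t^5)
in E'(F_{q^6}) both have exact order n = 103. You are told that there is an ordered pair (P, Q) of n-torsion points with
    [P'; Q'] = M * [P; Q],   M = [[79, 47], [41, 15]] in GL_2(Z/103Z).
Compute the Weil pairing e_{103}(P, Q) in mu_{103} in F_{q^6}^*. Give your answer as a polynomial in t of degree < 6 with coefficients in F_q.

Since e_{103}(P,P)=e_{103}(Q,Q)=1 and e_{103}(Q,P)=e_{103}(P,Q)^{-1}, expanding e_{103}(79*P + 47*Q,41*P + 15*Q) leaves e(P,Q)^det(M).
Inverting 82 mod 103: 49. Thus e_{103}(P,Q) = e(P',Q')^{49}.
7-bit Miller (1100111) on E'/F_{221552852636299} with a'=0, b'=87068304332024: accumulate tangent/chord ratios at Q'+S and P'+S'.
e_{103}(P',Q') = 209231800511217 + 19228536769304*t + 83348620816113*t^2 + 195072582791410*t^3 + 166754644273112*t^4 + 206026061011793*t^5.
Thus e_{103}(P,Q) = 28665403051460 + 1031029312748*t + 158887033527941*t^2 + 182035129191747*t^3 + 160579449011179*t^4 + 206726862004865*t^5.

28665403051460 + 1031029312748*t + 158887033527941*t^2 + 182035129191747*t^3 + 160579449011179*t^4 + 206726862004865*t^5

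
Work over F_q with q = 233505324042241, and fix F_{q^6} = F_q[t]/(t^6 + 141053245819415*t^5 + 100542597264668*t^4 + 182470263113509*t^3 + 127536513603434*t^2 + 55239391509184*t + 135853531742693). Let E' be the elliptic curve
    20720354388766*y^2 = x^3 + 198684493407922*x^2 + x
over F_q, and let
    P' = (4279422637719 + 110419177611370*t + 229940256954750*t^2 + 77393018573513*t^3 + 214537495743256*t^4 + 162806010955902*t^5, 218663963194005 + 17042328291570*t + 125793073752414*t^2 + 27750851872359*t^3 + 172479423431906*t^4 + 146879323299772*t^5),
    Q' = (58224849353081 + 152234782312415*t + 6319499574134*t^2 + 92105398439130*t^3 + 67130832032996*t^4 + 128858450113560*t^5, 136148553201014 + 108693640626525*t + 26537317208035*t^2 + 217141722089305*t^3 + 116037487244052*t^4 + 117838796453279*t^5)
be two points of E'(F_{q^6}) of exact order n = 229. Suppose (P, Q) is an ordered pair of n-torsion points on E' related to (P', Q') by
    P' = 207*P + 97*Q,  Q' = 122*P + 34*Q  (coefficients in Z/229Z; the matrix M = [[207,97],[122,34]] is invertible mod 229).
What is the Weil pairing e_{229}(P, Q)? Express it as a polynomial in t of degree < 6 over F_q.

2191586686352 + 77010406858021*t + 58389259236303*t^2 + 232451830012085*t^3 + 229938443311816*t^4 + 123055171716406*t^5

e_{229}(aP+bQ,cP+dQ) = e_{229}(P,Q)^(ad-bc); with (a,b,c,d)=(207,97,122,34) this gives the det-229 law.
det M = 207*34 - 97*122 = -4796 = 13 (mod 229); 13^{-1} = 141 (mod 229).
Set x_W=110650102618453*u+151568521781939, y_W=110650102618453*v; then E': y_W^2=x_W^3+223606153663923*x_W.
n = 229 = (11100101)_2 (8 bits, wt 5); accumulate f_{229,P'}(Q'+S)/f_{229,P'}(S) along the 7-step ladder.
f_P(D_Q)/f_Q(D_P) = 100853985781389 + 75312731367503*t + 171742192986740*t^2 + 20747917646428*t^3 + 80072431049413*t^4 + 62707410820975*t^5.
Thus e_{229}(P,Q) = 2191586686352 + 77010406858021*t + 58389259236303*t^2 + 232451830012085*t^3 + 229938443311816*t^4 + 123055171716406*t^5.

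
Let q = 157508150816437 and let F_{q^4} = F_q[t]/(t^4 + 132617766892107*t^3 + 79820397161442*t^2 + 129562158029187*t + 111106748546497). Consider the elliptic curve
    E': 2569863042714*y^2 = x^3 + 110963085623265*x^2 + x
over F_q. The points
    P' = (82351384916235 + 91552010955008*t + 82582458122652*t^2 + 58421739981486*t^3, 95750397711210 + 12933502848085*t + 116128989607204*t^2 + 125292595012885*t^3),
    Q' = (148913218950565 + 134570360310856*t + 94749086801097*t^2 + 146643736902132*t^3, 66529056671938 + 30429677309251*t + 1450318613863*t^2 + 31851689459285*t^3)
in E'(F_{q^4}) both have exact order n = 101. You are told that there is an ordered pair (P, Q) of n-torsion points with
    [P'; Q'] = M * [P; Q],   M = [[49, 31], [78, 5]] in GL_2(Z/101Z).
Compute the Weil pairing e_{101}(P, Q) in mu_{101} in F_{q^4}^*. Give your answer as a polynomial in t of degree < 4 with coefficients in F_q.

Under M = [[49,31],[78,5]] in GL_2(Z/101), e_{101}(P',Q') = e_{101}(P,Q)^(49*5-31*78 mod 101).
det M = 49*5 - 31*78 = -2173 = 49 (mod 101); 49^{-1} = 33 (mod 101).
Set x_W=44683325040486*u+53194561299531, y_W=44683325040486*v; then E': y_W^2=x_W^3+111113428773581*x_W+25641679269526.
7-bit Miller (1100101) on E'/F_{157508150816437} with a'=111113428773581, b'=25641679269526: accumulate tangent/chord ratios at Q'+S and P'+S'.
So e_{101}(P',Q') = 29114190035908 + 150376526088956*t + 129506947809187*t^2 + 60591597390810*t^3.
Thus e_{101}(P,Q) = 115035328615661 + 125185814904399*t + 74966847812689*t^2 + 3854278216067*t^3.

115035328615661 + 125185814904399*t + 74966847812689*t^2 + 3854278216067*t^3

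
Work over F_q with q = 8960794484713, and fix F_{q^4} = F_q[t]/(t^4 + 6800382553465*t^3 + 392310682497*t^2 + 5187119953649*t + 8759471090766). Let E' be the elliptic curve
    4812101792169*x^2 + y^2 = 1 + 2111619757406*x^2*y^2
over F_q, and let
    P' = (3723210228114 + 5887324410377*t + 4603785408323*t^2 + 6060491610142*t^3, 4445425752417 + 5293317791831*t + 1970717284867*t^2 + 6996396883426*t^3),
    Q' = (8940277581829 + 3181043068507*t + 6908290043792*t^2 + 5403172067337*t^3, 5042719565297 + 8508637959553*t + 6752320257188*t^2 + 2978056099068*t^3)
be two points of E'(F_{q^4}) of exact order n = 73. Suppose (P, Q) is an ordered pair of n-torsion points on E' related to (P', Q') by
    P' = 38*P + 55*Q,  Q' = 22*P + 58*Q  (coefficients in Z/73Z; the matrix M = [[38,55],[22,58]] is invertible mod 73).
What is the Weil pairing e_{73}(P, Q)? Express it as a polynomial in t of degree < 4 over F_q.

The 73-Weil pairing on E[73] over F_{8960794484713} is alternating-bilinear: e_{73}(P',Q') = e_{73}(P,Q)^det(M).
38*58 - 55*22 = 994; reduced mod 73: det = 45, inverse 13.
Edwards a_E,d_E -> Montgomery A=8942485603983,B=8337423517910 -> Weierstrass 8146219245173,8219687295554 via alpha=2647419339048,beta=2915319129869.
n = 73 = (1001001)_2 (7 bits, wt 3); accumulate f_{73,P'}(Q'+S)/f_{73,P'}(S) along the 6-step ladder.
The quotient is 1227753515518 + 1354999701903*t + 6135012204400*t^2 + 7670539240049*t^3.
e_{73}(P,Q) = (1227753515518 + 1354999701903*t + 6135012204400*t^2 + 7670539240049*t^3)^{13} = 4765545218139 + 7025657274397*t + 4369229428506*t^2 + 6624116327596*t^3.

4765545218139 + 7025657274397*t + 4369229428506*t^2 + 6624116327596*t^3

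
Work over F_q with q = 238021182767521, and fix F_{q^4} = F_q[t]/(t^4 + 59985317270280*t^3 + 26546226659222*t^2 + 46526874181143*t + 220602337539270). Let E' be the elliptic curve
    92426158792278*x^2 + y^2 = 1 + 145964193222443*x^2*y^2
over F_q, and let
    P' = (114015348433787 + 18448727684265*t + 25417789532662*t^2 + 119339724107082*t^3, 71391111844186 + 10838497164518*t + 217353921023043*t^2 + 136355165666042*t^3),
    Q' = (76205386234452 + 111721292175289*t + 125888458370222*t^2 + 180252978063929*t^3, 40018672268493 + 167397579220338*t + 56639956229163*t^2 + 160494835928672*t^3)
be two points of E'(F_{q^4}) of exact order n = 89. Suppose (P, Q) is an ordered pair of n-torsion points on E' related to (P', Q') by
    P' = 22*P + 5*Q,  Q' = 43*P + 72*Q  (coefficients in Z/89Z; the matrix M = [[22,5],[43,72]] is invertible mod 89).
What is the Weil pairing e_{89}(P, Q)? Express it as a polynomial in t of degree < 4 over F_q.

e_{89}(aP+bQ,cP+dQ) = e_{89}(P,Q)^(ad-bc); with (a,b,c,d)=(22,5,43,72) this gives the det-89 law.
det(M) mod 89 = 34; its inverse in (Z/89)^* is 55 (check: 34*55 mod 89 = 1).
Edwards->Montgomery: u=(1+y)/(1-y), v=u/x -> 213453384970367v^2=u^3+25972538397203u^2+u; then x_W=46120787084339u+79401922463707: y^2=x^3+227848937238609*x.
n = 89 = (1011001)_2 (7 bits, wt 4); accumulate f_{89,P'}(Q'+S)/f_{89,P'}(S) along the 6-step ladder.
The quotient is 67260691456015 + 200925276656336*t + 29387219200382*t^2 + 173223340192307*t^3.
Finally e_{89}(P,Q) = 67639215889033 + 36679547605424*t + 80875791228523*t^2 + 197323910769082*t^3.

67639215889033 + 36679547605424*t + 80875791228523*t^2 + 197323910769082*t^3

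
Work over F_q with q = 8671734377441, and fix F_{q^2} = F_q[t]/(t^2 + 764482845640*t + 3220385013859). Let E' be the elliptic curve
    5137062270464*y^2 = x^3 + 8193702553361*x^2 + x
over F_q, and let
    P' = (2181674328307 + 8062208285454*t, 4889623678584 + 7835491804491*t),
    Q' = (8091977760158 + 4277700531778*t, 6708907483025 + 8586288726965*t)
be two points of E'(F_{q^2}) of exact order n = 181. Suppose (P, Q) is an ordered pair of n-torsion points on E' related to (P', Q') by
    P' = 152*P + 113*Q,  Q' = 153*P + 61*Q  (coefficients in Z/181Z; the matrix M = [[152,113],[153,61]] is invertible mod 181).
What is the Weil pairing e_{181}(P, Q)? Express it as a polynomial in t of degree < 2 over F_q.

Since e_{181}(P,P)=e_{181}(Q,Q)=1 and e_{181}(Q,P)=e_{181}(P,Q)^{-1}, expanding e_{181}(152*P + 113*Q,153*P + 61*Q) leaves e(P,Q)^det(M).
Inverting 128 mod 181: 140. Thus e_{181}(P,Q) = e(P',Q')^{140}.
Montgomery->Weierstrass: x_W = 1596502624277*x+1185015607647, y_W=1596502624277*y on F_{8671734377441}; lands on y^2=x^3+8555671931819*x+6520344773375.
Double-and-add over 10110101: 8-1 doublings, 5-1 additions; each step l_{T,T}/v_{2T} or l_{T,P'}/v at Q'+S for random S.
So e_{181}(P',Q') = 871924734241 + 7776954662315*t.
(871924734241 + 7776954662315*t)^{140} mod (8671734377441,f) = 1225675931215 + 7951091622580*t.

1225675931215 + 7951091622580*t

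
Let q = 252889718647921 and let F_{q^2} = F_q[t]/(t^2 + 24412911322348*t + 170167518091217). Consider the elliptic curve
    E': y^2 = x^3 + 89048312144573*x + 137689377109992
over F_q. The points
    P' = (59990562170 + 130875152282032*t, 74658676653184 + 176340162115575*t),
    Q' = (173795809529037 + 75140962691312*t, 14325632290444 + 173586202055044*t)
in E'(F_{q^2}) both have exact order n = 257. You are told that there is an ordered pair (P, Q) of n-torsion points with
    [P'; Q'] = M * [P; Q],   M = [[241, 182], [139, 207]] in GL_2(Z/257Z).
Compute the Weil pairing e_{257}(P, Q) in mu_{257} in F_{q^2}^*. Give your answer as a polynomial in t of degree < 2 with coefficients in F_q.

44410871441489 + 203773718800601*t

e_{257}(aP+bQ,cP+dQ) = e_{257}(P,Q)^(ad-bc); with (a,b,c,d)=(241,182,139,207) this gives the det-257 law.
det M = 241*207 - 182*139 = 24589 = 174 (mod 257); 174^{-1} = 161 (mod 257).
Run Miller on y^2=x^3+89048312144573*x+137689377109992 over F_{252889718647921}: ladder 100000001 (9 bits); e = f_P(D_Q)/f_Q(D_P).
f_P(D_Q)/f_Q(D_P) = 12857834296641 + 89040459966128*t.
Hence e(P,Q) = 44410871441489 + 203773718800601*t in F_{252889718647921^2}^*.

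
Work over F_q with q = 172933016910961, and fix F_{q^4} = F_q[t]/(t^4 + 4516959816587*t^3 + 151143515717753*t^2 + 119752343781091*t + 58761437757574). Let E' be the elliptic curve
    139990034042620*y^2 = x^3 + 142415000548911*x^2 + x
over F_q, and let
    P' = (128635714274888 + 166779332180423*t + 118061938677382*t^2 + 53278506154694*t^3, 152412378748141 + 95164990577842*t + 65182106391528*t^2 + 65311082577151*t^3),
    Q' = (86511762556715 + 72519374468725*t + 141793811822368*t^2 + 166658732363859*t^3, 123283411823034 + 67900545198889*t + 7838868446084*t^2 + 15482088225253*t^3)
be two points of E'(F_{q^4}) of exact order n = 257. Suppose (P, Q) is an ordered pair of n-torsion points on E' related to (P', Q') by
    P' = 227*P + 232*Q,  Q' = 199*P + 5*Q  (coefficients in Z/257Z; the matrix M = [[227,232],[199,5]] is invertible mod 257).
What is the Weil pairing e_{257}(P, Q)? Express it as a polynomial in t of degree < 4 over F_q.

e_{257}(aP+bQ,cP+dQ) = e_{257}(P,Q)^(ad-bc); with (a,b,c,d)=(227,232,199,5) this gives the det-257 law.
det M = 227*5 - 232*199 = -45033 = 199 (mod 257); 199^{-1} = 31 (mod 257).
Undo Montgomery via alpha=30482503085979, beta=25426191002189: (a',b')=(171965444967234,59900334988112) over F_{172933016910961}.
n = 257 = (100000001)_2 (9 bits, wt 2); accumulate f_{257,P'}(Q'+S)/f_{257,P'}(S) along the 8-step ladder.
Result: e(P',Q') = 139194492710533 + 77224259836759*t + 22933873069389*t^2 + 159758933513990*t^3.
Finally e_{257}(P,Q) = 117593371142836 + 47102843359816*t + 51031063928133*t^2 + 144687201489866*t^3.

117593371142836 + 47102843359816*t + 51031063928133*t^2 + 144687201489866*t^3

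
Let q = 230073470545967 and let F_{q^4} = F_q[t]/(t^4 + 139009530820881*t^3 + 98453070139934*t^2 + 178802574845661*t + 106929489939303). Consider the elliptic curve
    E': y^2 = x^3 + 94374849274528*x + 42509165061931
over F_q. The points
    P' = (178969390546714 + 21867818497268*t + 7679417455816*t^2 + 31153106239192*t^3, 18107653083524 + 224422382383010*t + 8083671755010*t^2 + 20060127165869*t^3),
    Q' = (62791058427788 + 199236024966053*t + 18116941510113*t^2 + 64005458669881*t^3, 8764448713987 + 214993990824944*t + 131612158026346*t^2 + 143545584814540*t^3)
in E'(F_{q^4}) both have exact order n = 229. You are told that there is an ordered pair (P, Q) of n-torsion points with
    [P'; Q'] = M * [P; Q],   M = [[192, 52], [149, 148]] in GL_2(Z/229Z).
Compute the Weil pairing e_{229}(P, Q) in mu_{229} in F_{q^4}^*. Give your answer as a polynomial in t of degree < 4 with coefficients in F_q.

168019654600839 + 14869844097788*t + 190451051283169*t^2 + 3500423137659*t^3

Under M = [[192,52],[149,148]] in GL_2(Z/229), e_{229}(P',Q') = e_{229}(P,Q)^(192*148-52*149 mod 229).
det(M) mod 229 = 58; its inverse in (Z/229)^* is 154 (check: 58*154 mod 229 = 1).
Double-and-add over 11100101: 8-1 doublings, 5-1 additions; each step l_{T,T}/v_{2T} or l_{T,P'}/v at Q'+S for random S.
f_P(D_Q)/f_Q(D_P) = 153156307664117 + 155181026969343*t + 90796065038330*t^2 + 45175610800669*t^3.
Hence e(P,Q) = 168019654600839 + 14869844097788*t + 190451051283169*t^2 + 3500423137659*t^3 in F_{230073470545967^4}^*.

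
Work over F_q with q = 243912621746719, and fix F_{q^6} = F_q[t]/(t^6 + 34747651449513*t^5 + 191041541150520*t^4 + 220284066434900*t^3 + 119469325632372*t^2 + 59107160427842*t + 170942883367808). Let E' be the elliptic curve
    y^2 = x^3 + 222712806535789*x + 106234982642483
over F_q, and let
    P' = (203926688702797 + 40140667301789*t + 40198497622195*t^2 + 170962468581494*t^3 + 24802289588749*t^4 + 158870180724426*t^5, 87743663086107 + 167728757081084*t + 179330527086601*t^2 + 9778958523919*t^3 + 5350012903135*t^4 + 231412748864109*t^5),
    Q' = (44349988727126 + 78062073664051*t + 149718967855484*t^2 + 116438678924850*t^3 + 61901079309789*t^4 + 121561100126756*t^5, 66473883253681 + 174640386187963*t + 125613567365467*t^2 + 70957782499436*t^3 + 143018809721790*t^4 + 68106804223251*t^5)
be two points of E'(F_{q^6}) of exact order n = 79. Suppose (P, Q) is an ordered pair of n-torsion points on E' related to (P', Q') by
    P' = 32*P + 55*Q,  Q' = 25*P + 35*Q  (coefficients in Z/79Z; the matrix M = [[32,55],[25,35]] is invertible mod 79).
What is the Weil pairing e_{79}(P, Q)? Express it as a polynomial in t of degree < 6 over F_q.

Since e_{79}(P,P)=e_{79}(Q,Q)=1 and e_{79}(Q,P)=e_{79}(P,Q)^{-1}, expanding e_{79}(32*P + 55*Q,25*P + 35*Q) leaves e(P,Q)^det(M).
So e_{79}(P,Q) = e_{79}(P',Q')^{57}, since 61*57 = 1 mod 79.
Run Miller on y^2=x^3+222712806535789*x+106234982642483 over F_{243912621746719}: ladder 1001111 (7 bits); e = f_P(D_Q)/f_Q(D_P).
The quotient is 184426206208041 + 5248075778555*t + 123851048543925*t^2 + 49114843248291*t^3 + 117161531702100*t^4 + 173479811971514*t^5.
Finally e_{79}(P,Q) = 1047036206233 + 100005224279406*t + 26772507043015*t^2 + 127424128757904*t^3 + 184389652735722*t^4 + 207852815214649*t^5.

1047036206233 + 100005224279406*t + 26772507043015*t^2 + 127424128757904*t^3 + 184389652735722*t^4 + 207852815214649*t^5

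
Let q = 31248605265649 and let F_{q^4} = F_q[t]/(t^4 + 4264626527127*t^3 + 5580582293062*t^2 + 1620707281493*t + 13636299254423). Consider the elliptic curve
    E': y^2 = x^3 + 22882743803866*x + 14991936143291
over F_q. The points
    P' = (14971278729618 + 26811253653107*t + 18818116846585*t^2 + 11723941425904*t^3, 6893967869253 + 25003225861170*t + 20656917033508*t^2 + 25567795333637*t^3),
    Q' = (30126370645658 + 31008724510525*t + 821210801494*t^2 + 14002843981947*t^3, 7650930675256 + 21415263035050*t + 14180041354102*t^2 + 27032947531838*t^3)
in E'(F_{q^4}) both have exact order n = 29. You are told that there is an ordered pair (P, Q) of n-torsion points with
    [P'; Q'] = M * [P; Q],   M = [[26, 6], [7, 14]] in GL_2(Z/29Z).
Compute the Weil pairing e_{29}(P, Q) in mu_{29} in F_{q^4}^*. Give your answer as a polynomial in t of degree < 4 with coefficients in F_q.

24141670891331 + 11502845633668*t + 3854821757968*t^2 + 11841049272082*t^3

Since e_{29}(P,P)=e_{29}(Q,Q)=1 and e_{29}(Q,P)=e_{29}(P,Q)^{-1}, expanding e_{29}(26*P + 6*Q,7*P + 14*Q) leaves e(P,Q)^det(M).
Hence e(P,Q) = e(P',Q')^{10} where 10 = 3^{-1} mod 29.
Double-and-add over 11101: 5-1 doublings, 4-1 additions; each step l_{T,T}/v_{2T} or l_{T,P'}/v at Q'+S for random S.
The quotient is 23105122957466 + 6224136675402*t + 14297570023466*t^2 + 8177824736960*t^3.
(23105122957466 + 6224136675402*t + 14297570023466*t^2 + 8177824736960*t^3)^{10} mod (31248605265649,f) = 24141670891331 + 11502845633668*t + 3854821757968*t^2 + 11841049272082*t^3.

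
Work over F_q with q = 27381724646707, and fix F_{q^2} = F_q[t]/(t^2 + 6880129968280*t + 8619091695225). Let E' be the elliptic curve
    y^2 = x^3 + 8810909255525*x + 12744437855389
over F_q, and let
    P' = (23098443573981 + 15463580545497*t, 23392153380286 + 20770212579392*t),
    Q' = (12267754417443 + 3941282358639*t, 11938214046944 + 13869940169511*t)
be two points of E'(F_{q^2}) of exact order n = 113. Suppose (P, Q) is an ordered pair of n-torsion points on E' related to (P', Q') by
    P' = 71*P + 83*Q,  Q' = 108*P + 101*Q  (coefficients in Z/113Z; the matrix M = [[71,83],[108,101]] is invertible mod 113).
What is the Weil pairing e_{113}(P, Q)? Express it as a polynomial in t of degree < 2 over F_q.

Under M = [[71,83],[108,101]] in GL_2(Z/113), e_{113}(P',Q') = e_{113}(P,Q)^(71*101-83*108 mod 113).
71*101 - 83*108 = -1793; reduced mod 113: det = 15, inverse 98.
n = 113 = (1110001)_2 (7 bits, wt 4); accumulate f_{113,P'}(Q'+S)/f_{113,P'}(S) along the 6-step ladder.
f_P(D_Q)/f_Q(D_P) = 6189660426593 + 9391117695424*t.
Raise to 98: e(P,Q) = 20288995670608 + 21455827124207*t in mu_{113}.

20288995670608 + 21455827124207*t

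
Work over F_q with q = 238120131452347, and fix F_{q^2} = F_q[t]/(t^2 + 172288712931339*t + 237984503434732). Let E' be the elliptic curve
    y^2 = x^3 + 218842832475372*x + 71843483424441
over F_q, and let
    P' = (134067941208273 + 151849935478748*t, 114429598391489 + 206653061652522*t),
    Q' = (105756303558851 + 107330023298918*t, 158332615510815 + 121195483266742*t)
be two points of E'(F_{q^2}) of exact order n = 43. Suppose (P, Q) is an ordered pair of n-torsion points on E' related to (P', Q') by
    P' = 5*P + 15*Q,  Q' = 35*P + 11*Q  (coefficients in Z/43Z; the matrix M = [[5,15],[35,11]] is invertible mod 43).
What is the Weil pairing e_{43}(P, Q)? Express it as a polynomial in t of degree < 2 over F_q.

Since e_{43}(P,P)=e_{43}(Q,Q)=1 and e_{43}(Q,P)=e_{43}(P,Q)^{-1}, expanding e_{43}(5*P + 15*Q,35*P + 11*Q) leaves e(P,Q)^det(M).
Inverting 3 mod 43: 29. Thus e_{43}(P,Q) = e(P',Q')^{29}.
Double-and-add over 101011: 6-1 doublings, 4-1 additions; each step l_{T,T}/v_{2T} or l_{T,P'}/v at Q'+S for random S.
Result: e(P',Q') = 212750364796652 + 9750674449277*t.
(212750364796652 + 9750674449277*t)^{29} mod (238120131452347,f) = 97512903565357 + 172364419673789*t.

97512903565357 + 172364419673789*t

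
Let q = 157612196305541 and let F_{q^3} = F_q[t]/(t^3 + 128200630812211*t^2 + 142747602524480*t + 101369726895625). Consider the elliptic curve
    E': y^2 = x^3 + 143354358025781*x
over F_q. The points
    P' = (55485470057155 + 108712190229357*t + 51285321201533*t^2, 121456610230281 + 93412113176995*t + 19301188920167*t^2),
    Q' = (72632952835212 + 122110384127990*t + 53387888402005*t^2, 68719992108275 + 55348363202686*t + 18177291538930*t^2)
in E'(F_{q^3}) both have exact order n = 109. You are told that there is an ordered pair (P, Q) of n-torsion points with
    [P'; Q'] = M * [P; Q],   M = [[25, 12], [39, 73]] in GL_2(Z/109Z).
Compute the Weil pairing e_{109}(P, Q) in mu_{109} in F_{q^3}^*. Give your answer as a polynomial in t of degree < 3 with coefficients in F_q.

The 109-Weil pairing on E[109] over F_{157612196305541} is alternating-bilinear: e_{109}(P',Q') = e_{109}(P,Q)^det(M).
Hence e(P,Q) = e(P',Q')^{89} where 89 = 49^{-1} mod 109.
Double-and-add over 1101101: 7-1 doublings, 5-1 additions; each step l_{T,T}/v_{2T} or l_{T,P'}/v at Q'+S for random S.
So e_{109}(P',Q') = 47414587684175 + 45785093687142*t + 65900610338736*t^2.
Finally e_{109}(P,Q) = 125948260314728 + 75352991558824*t + 70570066294291*t^2.

125948260314728 + 75352991558824*t + 70570066294291*t^2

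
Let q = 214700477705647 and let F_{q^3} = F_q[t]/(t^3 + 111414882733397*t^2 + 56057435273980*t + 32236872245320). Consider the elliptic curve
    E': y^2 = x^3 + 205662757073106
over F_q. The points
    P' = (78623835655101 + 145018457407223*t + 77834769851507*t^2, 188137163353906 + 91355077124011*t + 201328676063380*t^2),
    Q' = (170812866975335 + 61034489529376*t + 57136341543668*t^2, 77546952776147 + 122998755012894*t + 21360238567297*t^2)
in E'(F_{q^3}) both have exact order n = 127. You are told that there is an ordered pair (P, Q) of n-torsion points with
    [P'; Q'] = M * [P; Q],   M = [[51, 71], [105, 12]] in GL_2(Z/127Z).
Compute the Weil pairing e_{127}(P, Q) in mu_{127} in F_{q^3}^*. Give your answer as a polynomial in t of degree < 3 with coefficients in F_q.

e_{127}(aP+bQ,cP+dQ) = e_{127}(P,Q)^(ad-bc); with (a,b,c,d)=(51,71,105,12) this gives the det-127 law.
Inverting 15 mod 127: 17. Thus e_{127}(P,Q) = e(P',Q')^{17}.
Run Miller on y^2=x^3+205662757073106 over F_{214700477705647}: ladder 1111111 (7 bits); e = f_P(D_Q)/f_Q(D_P).
Miller gives e_{127}(P',Q') = 145293081016855 + 119079273496976*t + 58526865709964*t^2 in F_{214700477705647^3}.
Hence e(P,Q) = 126283578400159 + 197254399487479*t + 75600348277662*t^2 in F_{214700477705647^3}^*.

126283578400159 + 197254399487479*t + 75600348277662*t^2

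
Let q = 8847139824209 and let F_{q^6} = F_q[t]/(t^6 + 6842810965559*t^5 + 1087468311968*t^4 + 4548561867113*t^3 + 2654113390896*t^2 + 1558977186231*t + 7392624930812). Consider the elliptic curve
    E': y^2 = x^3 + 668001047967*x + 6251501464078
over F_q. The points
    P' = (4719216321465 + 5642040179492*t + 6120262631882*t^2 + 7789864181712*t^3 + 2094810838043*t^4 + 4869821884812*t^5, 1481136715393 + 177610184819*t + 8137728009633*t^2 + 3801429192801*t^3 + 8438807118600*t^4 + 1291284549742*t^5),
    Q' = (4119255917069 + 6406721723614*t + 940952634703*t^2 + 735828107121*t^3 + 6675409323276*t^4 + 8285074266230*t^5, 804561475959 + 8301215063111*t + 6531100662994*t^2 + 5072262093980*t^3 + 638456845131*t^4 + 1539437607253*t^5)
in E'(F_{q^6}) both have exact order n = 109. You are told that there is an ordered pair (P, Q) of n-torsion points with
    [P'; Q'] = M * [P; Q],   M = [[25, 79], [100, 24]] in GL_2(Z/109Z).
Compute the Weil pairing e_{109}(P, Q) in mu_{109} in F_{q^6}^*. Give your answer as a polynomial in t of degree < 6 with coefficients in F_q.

e_{109} is bilinear + alternating on E[109], so e_{109}(25*P + 79*Q, 100*P + 24*Q) = e_{109}(P,Q)^(25*24-79*100).
25*24 - 79*100 = -7300; reduced mod 109: det = 3, inverse 73.
Double-and-add over 1101101: 7-1 doublings, 5-1 additions; each step l_{T,T}/v_{2T} or l_{T,P'}/v at Q'+S for random S.
Miller gives e_{109}(P',Q') = 4066141626785 + 8253534519588*t + 7006868081979*t^2 + 770686293965*t^3 + 6425954600792*t^4 + 8008697510357*t^5 in F_{8847139824209^6}.
Finally e_{109}(P,Q) = 232026716533 + 7287190009962*t + 4800938340997*t^2 + 4679732210997*t^3 + 4951237446006*t^4 + 8040805750051*t^5.

232026716533 + 7287190009962*t + 4800938340997*t^2 + 4679732210997*t^3 + 4951237446006*t^4 + 8040805750051*t^5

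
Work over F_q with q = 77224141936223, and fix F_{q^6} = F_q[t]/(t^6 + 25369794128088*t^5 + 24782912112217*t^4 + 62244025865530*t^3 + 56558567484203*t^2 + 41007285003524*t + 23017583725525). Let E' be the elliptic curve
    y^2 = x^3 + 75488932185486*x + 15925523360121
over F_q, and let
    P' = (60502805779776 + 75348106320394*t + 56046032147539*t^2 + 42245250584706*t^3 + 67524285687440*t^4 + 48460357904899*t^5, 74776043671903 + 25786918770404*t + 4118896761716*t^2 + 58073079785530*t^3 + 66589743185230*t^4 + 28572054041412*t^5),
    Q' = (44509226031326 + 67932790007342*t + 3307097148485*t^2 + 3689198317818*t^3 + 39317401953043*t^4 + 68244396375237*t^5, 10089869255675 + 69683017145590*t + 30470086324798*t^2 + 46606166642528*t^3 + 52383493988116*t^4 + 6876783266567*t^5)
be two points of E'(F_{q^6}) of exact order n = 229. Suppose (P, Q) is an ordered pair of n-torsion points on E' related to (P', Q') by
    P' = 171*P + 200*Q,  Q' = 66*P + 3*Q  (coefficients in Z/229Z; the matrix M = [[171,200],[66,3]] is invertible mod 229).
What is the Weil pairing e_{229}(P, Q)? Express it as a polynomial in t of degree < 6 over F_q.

35048572542843 + 36944214593915*t + 17134272950884*t^2 + 15702434766215*t^3 + 30129086844126*t^4 + 44884563146237*t^5

Alternating bilinearity on E[229] (values in mu_{229} in F_{77224141936223^6}) gives e(P',Q') = e(P,Q)^det(M).
det(M) mod 229 = 137; its inverse in (Z/229)^* is 112 (check: 137*112 mod 229 = 1).
Double-and-add over 11100101: 8-1 doublings, 5-1 additions; each step l_{T,T}/v_{2T} or l_{T,P'}/v at Q'+S for random S.
f_P(D_Q)/f_Q(D_P) = 60522516311927 + 6394139743328*t + 61039605158971*t^2 + 34742617488927*t^3 + 42793593827529*t^4 + 1748809141736*t^5.
(60522516311927 + 6394139743328*t + 61039605158971*t^2 + 34742617488927*t^3 + 42793593827529*t^4 + 1748809141736*t^5)^{112} mod (77224141936223,f) = 35048572542843 + 36944214593915*t + 17134272950884*t^2 + 15702434766215*t^3 + 30129086844126*t^4 + 44884563146237*t^5.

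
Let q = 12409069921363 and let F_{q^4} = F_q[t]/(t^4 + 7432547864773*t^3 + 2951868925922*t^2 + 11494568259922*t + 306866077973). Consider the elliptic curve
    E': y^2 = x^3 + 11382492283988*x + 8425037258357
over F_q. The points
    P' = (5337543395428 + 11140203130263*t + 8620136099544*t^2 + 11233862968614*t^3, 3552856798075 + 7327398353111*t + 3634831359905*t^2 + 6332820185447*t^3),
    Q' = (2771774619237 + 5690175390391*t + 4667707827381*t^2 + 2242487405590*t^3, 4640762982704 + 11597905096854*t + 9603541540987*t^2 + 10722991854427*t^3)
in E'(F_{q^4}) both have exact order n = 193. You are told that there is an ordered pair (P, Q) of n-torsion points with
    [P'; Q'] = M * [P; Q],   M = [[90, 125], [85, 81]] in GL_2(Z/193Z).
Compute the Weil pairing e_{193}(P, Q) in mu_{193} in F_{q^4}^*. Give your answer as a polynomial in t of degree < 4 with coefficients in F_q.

5491953154940 + 10102865466166*t + 8170645538089*t^2 + 5085093008155*t^3

Under M = [[90,125],[85,81]] in GL_2(Z/193), e_{193}(P',Q') = e_{193}(P,Q)^(90*81-125*85 mod 193).
det M = 90*81 - 125*85 = -3335 = 139 (mod 193); 139^{-1} = 25 (mod 193).
Run Miller on y^2=x^3+11382492283988*x+8425037258357 over F_{12409069921363}: ladder 11000001 (8 bits); e = f_P(D_Q)/f_Q(D_P).
Miller gives e_{193}(P',Q') = 5284257448924 + 10049916191012*t + 1567440424247*t^2 + 54069912990*t^3 in F_{12409069921363^4}.
Raise to 25: e(P,Q) = 5491953154940 + 10102865466166*t + 8170645538089*t^2 + 5085093008155*t^3 in mu_{193}.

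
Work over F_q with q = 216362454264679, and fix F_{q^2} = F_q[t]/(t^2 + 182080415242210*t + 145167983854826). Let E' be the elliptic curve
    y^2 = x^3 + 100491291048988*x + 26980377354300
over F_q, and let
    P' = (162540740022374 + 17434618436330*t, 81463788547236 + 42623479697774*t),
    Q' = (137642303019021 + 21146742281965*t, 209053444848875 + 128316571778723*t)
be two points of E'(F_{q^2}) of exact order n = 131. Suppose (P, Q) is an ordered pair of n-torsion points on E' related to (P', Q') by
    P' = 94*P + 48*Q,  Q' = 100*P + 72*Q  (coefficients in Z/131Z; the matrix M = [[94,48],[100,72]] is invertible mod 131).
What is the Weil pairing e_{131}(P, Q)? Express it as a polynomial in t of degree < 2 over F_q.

Under M = [[94,48],[100,72]] in GL_2(Z/131), e_{131}(P',Q') = e_{131}(P,Q)^(94*72-48*100 mod 131).
So e_{131}(P,Q) = e_{131}(P',Q')^{44}, since 3*44 = 1 mod 131.
n = 131 = (10000011)_2 (8 bits, wt 3); accumulate f_{131,P'}(Q'+S)/f_{131,P'}(S) along the 7-step ladder.
The quotient is 38576752056257 + 19976119709573*t.
(38576752056257 + 19976119709573*t)^{44} mod (216362454264679,f) = 35377688011175 + 180265199229977*t.

35377688011175 + 180265199229977*t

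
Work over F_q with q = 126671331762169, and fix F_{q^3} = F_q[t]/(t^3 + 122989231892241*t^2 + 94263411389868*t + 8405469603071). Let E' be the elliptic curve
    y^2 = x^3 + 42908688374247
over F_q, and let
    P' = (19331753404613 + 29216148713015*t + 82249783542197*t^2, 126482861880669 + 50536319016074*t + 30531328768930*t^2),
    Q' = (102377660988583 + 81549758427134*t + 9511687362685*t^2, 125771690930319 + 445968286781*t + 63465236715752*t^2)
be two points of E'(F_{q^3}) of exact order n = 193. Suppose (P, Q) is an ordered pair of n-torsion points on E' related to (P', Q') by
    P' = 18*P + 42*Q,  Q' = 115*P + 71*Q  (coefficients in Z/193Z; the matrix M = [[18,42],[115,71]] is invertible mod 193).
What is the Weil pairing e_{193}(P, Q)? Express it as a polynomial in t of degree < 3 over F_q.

8979836134329 + 14212085210720*t + 63944731755120*t^2

Since e_{193}(P,P)=e_{193}(Q,Q)=1 and e_{193}(Q,P)=e_{193}(P,Q)^{-1}, expanding e_{193}(18*P + 42*Q,115*P + 71*Q) leaves e(P,Q)^det(M).
18*71 - 42*115 = -3552; reduced mod 193: det = 115, inverse 47.
n = 193 = (11000001)_2 (8 bits, wt 3); accumulate f_{193,P'}(Q'+S)/f_{193,P'}(S) along the 7-step ladder.
f_P(D_Q)/f_Q(D_P) = 9590698102036 + 96103181693866*t + 37259310644392*t^2.
(9590698102036 + 96103181693866*t + 37259310644392*t^2)^{47} mod (126671331762169,f) = 8979836134329 + 14212085210720*t + 63944731755120*t^2.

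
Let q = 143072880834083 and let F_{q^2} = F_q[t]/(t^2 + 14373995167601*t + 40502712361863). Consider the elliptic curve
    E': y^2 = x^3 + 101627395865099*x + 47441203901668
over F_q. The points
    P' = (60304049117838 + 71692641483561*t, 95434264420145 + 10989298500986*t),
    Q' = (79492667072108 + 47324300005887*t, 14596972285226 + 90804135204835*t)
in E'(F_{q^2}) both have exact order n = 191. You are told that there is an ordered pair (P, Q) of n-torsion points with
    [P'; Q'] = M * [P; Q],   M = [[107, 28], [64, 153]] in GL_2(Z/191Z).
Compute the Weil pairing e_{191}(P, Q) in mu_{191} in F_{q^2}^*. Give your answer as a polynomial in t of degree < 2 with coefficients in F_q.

65336625038966 + 42263504483038*t

Alternating bilinearity on E[191] (values in mu_{191} in F_{143072880834083^2}) gives e(P',Q') = e(P,Q)^det(M).
det M = 107*153 - 28*64 = 14579 = 63 (mod 191); 63^{-1} = 94 (mod 191).
Miller loop for e_{191} over F_{143072880834083^2}: bits of 191 = 10111111; 7 double steps + 6 add steps, l/v at each.
Miller gives e_{191}(P',Q') = 116900758091646 + 22088038844197*t in F_{143072880834083^2}.
(116900758091646 + 22088038844197*t)^{94} mod (143072880834083,f) = 65336625038966 + 42263504483038*t.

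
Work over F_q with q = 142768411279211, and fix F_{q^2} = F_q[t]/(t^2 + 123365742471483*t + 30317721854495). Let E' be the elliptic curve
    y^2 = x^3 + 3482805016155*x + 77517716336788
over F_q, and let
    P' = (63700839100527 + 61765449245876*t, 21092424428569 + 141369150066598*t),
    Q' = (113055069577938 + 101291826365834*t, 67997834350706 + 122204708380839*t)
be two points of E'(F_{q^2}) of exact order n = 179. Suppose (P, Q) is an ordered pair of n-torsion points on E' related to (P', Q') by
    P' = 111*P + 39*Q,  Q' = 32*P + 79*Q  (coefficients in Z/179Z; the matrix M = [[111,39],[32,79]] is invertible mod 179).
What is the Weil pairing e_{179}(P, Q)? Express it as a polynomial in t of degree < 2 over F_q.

23120867757054 + 62208703402769*t

The 179-Weil pairing on E[179] over F_{142768411279211} is alternating-bilinear: e_{179}(P',Q') = e_{179}(P,Q)^det(M).
So e_{179}(P,Q) = e_{179}(P',Q')^{60}, since 3*60 = 1 mod 179.
8-bit Miller (10110011) on E'/F_{142768411279211} with a'=3482805016155, b'=77517716336788: accumulate tangent/chord ratios at Q'+S and P'+S'.
So e_{179}(P',Q') = 79286829518519 + 94632998965806*t.
Thus e_{179}(P,Q) = 23120867757054 + 62208703402769*t.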